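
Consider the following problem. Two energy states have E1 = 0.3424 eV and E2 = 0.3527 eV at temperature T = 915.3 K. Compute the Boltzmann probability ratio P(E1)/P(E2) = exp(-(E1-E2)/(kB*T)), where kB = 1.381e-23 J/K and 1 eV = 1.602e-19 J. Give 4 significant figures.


Step 1: Compute energy difference dE = E1 - E2 = 0.3424 - 0.3527 = -0.0103 eV
Step 2: Convert to Joules: dE_J = -0.0103 * 1.602e-19 = -1.65e-21 J
Step 3: Compute exponent = -dE_J / (kB * T) = -(-1.65e-21) / (1.381e-23 * 915.3) = 0.1305
Step 4: P(E1)/P(E2) = exp(0.1305) = 1.139

1.139


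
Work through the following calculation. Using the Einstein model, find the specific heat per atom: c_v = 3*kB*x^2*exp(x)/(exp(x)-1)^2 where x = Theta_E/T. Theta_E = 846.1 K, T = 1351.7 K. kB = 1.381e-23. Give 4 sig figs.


Step 1: x = Theta_E/T = 846.1/1351.7 = 0.626
Step 2: x^2 = 0.3918
Step 3: exp(x) = 1.87
Step 4: c_v = 3*1.381e-23*0.3918*1.87/(1.87-1)^2 = 4.01e-23

4.01e-23


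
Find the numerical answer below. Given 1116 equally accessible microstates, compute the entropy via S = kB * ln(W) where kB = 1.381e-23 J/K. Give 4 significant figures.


Step 1: ln(W) = ln(1116) = 7.018
Step 2: S = kB * ln(W) = 1.381e-23 * 7.018
Step 3: S = 9.691e-23 J/K

9.691e-23


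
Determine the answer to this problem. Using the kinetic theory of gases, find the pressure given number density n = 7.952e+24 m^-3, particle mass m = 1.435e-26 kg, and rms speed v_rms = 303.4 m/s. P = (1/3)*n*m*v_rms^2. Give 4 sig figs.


Step 1: v_rms^2 = 303.4^2 = 9.205e+04
Step 2: n*m = 7.952e+24*1.435e-26 = 0.1141
Step 3: P = (1/3)*0.1141*9.205e+04 = 3501 Pa

3501


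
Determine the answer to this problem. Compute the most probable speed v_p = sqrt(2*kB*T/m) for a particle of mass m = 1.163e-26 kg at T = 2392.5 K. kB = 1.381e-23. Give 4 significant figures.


Step 1: Numerator = 2*kB*T = 2*1.381e-23*2392.5 = 6.608e-20
Step 2: Ratio = 6.608e-20 / 1.163e-26 = 5.682e+06
Step 3: v_p = sqrt(5.682e+06) = 2384 m/s

2384


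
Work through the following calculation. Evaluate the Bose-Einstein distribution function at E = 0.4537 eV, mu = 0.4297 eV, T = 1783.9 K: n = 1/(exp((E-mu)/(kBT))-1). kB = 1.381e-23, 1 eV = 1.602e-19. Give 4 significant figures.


Step 1: (E - mu) = 0.024 eV
Step 2: x = (E-mu)*eV/(kB*T) = 0.024*1.602e-19/(1.381e-23*1783.9) = 0.1561
Step 3: exp(x) = 1.169
Step 4: n = 1/(exp(x)-1) = 5.921

5.921


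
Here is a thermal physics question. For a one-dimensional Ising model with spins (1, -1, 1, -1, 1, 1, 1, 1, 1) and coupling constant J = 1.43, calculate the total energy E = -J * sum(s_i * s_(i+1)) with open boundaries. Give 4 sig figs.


Step 1: Nearest-neighbor products: -1, -1, -1, -1, 1, 1, 1, 1
Step 2: Sum of products = 0
Step 3: E = -1.43 * 0 = 0

0


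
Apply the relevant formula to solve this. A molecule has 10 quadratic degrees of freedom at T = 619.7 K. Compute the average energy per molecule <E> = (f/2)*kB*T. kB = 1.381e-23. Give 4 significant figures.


Step 1: f/2 = 10/2 = 5
Step 2: kB*T = 1.381e-23 * 619.7 = 8.558e-21
Step 3: <E> = 5 * 8.558e-21 = 4.279e-20 J

4.279e-20


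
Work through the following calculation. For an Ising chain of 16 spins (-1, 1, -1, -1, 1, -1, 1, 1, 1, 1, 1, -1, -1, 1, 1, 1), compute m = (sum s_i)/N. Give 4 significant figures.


Step 1: Count up spins (+1): 10, down spins (-1): 6
Step 2: Total magnetization M = 10 - 6 = 4
Step 3: m = M/N = 4/16 = 0.25

0.25


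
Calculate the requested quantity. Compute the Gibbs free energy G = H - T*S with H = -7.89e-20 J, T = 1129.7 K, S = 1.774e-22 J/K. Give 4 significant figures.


Step 1: T*S = 1129.7 * 1.774e-22 = 2.004e-19 J
Step 2: G = H - T*S = -7.89e-20 - 2.004e-19
Step 3: G = -2.793e-19 J

-2.793e-19


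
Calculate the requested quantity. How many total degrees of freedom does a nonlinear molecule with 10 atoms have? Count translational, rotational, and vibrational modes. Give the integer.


Step 1: Translational DOF = 3
Step 2: Rotational DOF (nonlinear) = 3
Step 3: Vibrational DOF = 3*10 - 6 = 24
Step 4: Total = 3 + 3 + 24 = 30

30


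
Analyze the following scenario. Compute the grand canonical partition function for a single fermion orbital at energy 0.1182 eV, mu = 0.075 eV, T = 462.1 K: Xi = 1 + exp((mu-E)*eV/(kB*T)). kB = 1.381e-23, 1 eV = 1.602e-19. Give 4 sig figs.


Step 1: (mu - E) = 0.075 - 0.1182 = -0.0432 eV
Step 2: x = (mu-E)*eV/(kB*T) = -0.0432*1.602e-19/(1.381e-23*462.1) = -1.084
Step 3: exp(x) = 0.3381
Step 4: Xi = 1 + 0.3381 = 1.338

1.338


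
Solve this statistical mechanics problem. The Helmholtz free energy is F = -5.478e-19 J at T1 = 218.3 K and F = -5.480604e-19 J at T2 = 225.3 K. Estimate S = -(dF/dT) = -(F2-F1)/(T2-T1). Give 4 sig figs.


Step 1: dF = F2 - F1 = -5.480604e-19 - (-5.478e-19) = -2.604e-22 J
Step 2: dT = T2 - T1 = 225.3 - 218.3 = 7 K
Step 3: S = -dF/dT = -(-2.604e-22)/7 = 3.72e-23 J/K

3.72e-23


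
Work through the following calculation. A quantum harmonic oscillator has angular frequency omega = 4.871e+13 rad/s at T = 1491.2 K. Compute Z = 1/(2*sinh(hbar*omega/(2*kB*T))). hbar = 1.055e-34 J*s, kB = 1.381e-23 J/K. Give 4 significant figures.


Step 1: Compute x = hbar*omega/(kB*T) = 1.055e-34*4.871e+13/(1.381e-23*1491.2) = 0.2495
Step 2: x/2 = 0.1248
Step 3: sinh(x/2) = 0.1251
Step 4: Z = 1/(2*0.1251) = 3.997

3.997


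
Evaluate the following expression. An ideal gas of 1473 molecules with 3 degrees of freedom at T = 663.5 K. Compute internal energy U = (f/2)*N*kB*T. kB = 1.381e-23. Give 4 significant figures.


Step 1: f/2 = 3/2 = 1.5
Step 2: N*kB*T = 1473*1.381e-23*663.5 = 1.35e-17
Step 3: U = 1.5 * 1.35e-17 = 2.025e-17 J

2.025e-17


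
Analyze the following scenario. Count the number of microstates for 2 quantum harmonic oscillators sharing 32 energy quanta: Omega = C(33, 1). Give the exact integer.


Step 1: Use binomial coefficient C(33, 1)
Step 2: Numerator = 33! / 32!
Step 3: Denominator = 1!
Step 4: Omega = 33

33


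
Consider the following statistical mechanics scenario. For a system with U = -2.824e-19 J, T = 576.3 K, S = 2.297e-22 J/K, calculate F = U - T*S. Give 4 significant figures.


Step 1: T*S = 576.3 * 2.297e-22 = 1.324e-19 J
Step 2: F = U - T*S = -2.824e-19 - 1.324e-19
Step 3: F = -4.148e-19 J

-4.148e-19


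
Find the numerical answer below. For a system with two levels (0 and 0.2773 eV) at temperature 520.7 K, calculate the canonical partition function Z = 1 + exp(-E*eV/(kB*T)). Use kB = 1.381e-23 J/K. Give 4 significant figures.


Step 1: Compute beta*E = E*eV/(kB*T) = 0.2773*1.602e-19/(1.381e-23*520.7) = 6.178
Step 2: exp(-beta*E) = exp(-6.178) = 0.002075
Step 3: Z = 1 + 0.002075 = 1.002

1.002


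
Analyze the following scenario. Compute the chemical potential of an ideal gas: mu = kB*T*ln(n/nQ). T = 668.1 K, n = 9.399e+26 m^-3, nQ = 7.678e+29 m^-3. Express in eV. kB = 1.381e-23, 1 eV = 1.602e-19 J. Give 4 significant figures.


Step 1: n/nQ = 9.399e+26/7.678e+29 = 0.001224
Step 2: ln(n/nQ) = -6.706
Step 3: mu = kB*T*ln(n/nQ) = 9.226e-21*-6.706 = -6.187e-20 J
Step 4: Convert to eV: -6.187e-20/1.602e-19 = -0.3862 eV

-0.3862


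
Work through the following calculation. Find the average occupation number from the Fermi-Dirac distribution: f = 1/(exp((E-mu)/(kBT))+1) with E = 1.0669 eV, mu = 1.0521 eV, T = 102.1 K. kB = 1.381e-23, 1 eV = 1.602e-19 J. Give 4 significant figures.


Step 1: (E - mu) = 1.0669 - 1.0521 = 0.0148 eV
Step 2: Convert: (E-mu)*eV = 2.371e-21 J
Step 3: x = (E-mu)*eV/(kB*T) = 1.682
Step 4: f = 1/(exp(1.682)+1) = 0.1569

0.1569


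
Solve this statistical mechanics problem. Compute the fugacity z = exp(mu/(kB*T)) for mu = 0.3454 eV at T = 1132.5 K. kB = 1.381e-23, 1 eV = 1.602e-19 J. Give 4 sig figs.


Step 1: Convert mu to Joules: 0.3454*1.602e-19 = 5.533e-20 J
Step 2: kB*T = 1.381e-23*1132.5 = 1.564e-20 J
Step 3: mu/(kB*T) = 3.538
Step 4: z = exp(3.538) = 34.4

34.4


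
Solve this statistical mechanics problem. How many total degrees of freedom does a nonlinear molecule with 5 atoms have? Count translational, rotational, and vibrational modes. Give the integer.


Step 1: Translational DOF = 3
Step 2: Rotational DOF (nonlinear) = 3
Step 3: Vibrational DOF = 3*5 - 6 = 9
Step 4: Total = 3 + 3 + 9 = 15

15


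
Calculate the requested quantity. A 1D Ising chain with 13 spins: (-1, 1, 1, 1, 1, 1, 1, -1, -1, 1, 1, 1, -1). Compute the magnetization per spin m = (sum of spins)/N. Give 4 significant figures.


Step 1: Count up spins (+1): 9, down spins (-1): 4
Step 2: Total magnetization M = 9 - 4 = 5
Step 3: m = M/N = 5/13 = 0.3846

0.3846


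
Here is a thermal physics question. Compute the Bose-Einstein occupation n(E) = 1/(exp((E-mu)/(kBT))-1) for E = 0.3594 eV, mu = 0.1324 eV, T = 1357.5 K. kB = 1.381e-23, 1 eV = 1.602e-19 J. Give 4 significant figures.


Step 1: (E - mu) = 0.227 eV
Step 2: x = (E-mu)*eV/(kB*T) = 0.227*1.602e-19/(1.381e-23*1357.5) = 1.94
Step 3: exp(x) = 6.957
Step 4: n = 1/(exp(x)-1) = 0.1679

0.1679


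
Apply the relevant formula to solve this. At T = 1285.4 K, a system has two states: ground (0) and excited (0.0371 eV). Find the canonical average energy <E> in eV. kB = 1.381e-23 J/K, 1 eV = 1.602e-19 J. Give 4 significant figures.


Step 1: beta*E = 0.0371*1.602e-19/(1.381e-23*1285.4) = 0.3348
Step 2: exp(-beta*E) = 0.7155
Step 3: <E> = 0.0371*0.7155/(1+0.7155) = 0.01547 eV

0.01547


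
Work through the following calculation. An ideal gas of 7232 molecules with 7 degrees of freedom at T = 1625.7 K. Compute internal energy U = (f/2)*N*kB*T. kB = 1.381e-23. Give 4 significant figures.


Step 1: f/2 = 7/2 = 3.5
Step 2: N*kB*T = 7232*1.381e-23*1625.7 = 1.624e-16
Step 3: U = 3.5 * 1.624e-16 = 5.683e-16 J

5.683e-16


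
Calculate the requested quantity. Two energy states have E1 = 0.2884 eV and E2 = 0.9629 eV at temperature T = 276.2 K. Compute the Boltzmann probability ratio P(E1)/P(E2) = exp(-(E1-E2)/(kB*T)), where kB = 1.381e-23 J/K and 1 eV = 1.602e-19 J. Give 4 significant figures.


Step 1: Compute energy difference dE = E1 - E2 = 0.2884 - 0.9629 = -0.6745 eV
Step 2: Convert to Joules: dE_J = -0.6745 * 1.602e-19 = -1.081e-19 J
Step 3: Compute exponent = -dE_J / (kB * T) = -(-1.081e-19) / (1.381e-23 * 276.2) = 28.33
Step 4: P(E1)/P(E2) = exp(28.33) = 2.009e+12

2.009e+12


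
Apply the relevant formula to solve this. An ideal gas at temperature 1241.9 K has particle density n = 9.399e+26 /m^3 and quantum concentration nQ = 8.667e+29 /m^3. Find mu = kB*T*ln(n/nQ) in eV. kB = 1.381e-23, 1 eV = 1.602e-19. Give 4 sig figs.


Step 1: n/nQ = 9.399e+26/8.667e+29 = 0.001084
Step 2: ln(n/nQ) = -6.827
Step 3: mu = kB*T*ln(n/nQ) = 1.715e-20*-6.827 = -1.171e-19 J
Step 4: Convert to eV: -1.171e-19/1.602e-19 = -0.7308 eV

-0.7308


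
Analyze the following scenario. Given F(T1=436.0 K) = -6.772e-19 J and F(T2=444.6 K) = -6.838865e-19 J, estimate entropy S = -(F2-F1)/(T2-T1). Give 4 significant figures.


Step 1: dF = F2 - F1 = -6.838865e-19 - (-6.772e-19) = -6.6865e-21 J
Step 2: dT = T2 - T1 = 444.6 - 436.0 = 8.6 K
Step 3: S = -dF/dT = -(-6.6865e-21)/8.6 = 7.775e-22 J/K

7.775e-22


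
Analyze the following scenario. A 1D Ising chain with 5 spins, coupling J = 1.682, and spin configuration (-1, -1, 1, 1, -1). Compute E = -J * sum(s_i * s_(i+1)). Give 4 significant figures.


Step 1: Nearest-neighbor products: 1, -1, 1, -1
Step 2: Sum of products = 0
Step 3: E = -1.682 * 0 = 0

0


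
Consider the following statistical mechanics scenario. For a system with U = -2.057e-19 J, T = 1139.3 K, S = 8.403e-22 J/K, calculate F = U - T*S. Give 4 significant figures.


Step 1: T*S = 1139.3 * 8.403e-22 = 9.574e-19 J
Step 2: F = U - T*S = -2.057e-19 - 9.574e-19
Step 3: F = -1.163e-18 J

-1.163e-18


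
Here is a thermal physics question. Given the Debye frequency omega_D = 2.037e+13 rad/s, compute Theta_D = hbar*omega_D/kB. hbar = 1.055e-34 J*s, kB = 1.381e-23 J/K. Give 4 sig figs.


Step 1: hbar*omega_D = 1.055e-34 * 2.037e+13 = 2.149e-21 J
Step 2: Theta_D = 2.149e-21 / 1.381e-23
Step 3: Theta_D = 155.6 K

155.6


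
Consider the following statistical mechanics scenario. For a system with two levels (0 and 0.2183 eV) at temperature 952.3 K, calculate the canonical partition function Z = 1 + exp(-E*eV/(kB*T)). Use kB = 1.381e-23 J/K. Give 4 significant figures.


Step 1: Compute beta*E = E*eV/(kB*T) = 0.2183*1.602e-19/(1.381e-23*952.3) = 2.659
Step 2: exp(-beta*E) = exp(-2.659) = 0.07001
Step 3: Z = 1 + 0.07001 = 1.07

1.07


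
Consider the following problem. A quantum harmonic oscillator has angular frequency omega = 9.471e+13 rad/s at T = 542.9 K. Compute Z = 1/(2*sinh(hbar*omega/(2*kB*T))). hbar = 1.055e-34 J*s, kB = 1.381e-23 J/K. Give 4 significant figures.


Step 1: Compute x = hbar*omega/(kB*T) = 1.055e-34*9.471e+13/(1.381e-23*542.9) = 1.333
Step 2: x/2 = 0.6664
Step 3: sinh(x/2) = 0.7168
Step 4: Z = 1/(2*0.7168) = 0.6976

0.6976


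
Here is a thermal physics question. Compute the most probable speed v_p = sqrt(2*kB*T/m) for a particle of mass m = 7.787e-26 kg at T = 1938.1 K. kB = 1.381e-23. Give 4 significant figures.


Step 1: Numerator = 2*kB*T = 2*1.381e-23*1938.1 = 5.353e-20
Step 2: Ratio = 5.353e-20 / 7.787e-26 = 6.874e+05
Step 3: v_p = sqrt(6.874e+05) = 829.1 m/s

829.1


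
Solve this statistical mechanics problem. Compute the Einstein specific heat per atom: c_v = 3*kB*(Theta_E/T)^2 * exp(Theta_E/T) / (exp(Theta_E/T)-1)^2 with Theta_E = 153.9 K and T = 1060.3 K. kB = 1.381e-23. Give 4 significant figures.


Step 1: x = Theta_E/T = 153.9/1060.3 = 0.1451
Step 2: x^2 = 0.02107
Step 3: exp(x) = 1.156
Step 4: c_v = 3*1.381e-23*0.02107*1.156/(1.156-1)^2 = 4.136e-23

4.136e-23


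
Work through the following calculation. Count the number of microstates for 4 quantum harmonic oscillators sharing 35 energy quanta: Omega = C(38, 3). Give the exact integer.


Step 1: Use binomial coefficient C(38, 3)
Step 2: Numerator = 38! / 35!
Step 3: Denominator = 3!
Step 4: Omega = 8436

8436


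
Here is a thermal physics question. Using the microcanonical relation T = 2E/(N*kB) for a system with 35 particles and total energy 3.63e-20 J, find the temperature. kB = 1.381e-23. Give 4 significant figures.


Step 1: Numerator = 2*E = 2*3.63e-20 = 7.26e-20 J
Step 2: Denominator = N*kB = 35*1.381e-23 = 4.833e-22
Step 3: T = 7.26e-20 / 4.833e-22 = 150.2 K

150.2


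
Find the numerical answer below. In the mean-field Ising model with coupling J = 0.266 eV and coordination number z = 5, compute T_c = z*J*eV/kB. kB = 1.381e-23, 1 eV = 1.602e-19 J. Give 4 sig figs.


Step 1: z*J = 5*0.266 = 1.33 eV
Step 2: Convert to Joules: 1.33*1.602e-19 = 2.131e-19 J
Step 3: T_c = 2.131e-19 / 1.381e-23 = 1.543e+04 K

1.543e+04


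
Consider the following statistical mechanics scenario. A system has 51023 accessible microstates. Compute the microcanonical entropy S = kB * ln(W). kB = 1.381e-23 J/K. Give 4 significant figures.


Step 1: ln(W) = ln(51023) = 10.84
Step 2: S = kB * ln(W) = 1.381e-23 * 10.84
Step 3: S = 1.497e-22 J/K

1.497e-22


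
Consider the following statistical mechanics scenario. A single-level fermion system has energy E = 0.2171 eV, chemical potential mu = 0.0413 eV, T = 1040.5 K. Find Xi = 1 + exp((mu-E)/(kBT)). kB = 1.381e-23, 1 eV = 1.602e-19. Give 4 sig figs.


Step 1: (mu - E) = 0.0413 - 0.2171 = -0.1758 eV
Step 2: x = (mu-E)*eV/(kB*T) = -0.1758*1.602e-19/(1.381e-23*1040.5) = -1.96
Step 3: exp(x) = 0.1409
Step 4: Xi = 1 + 0.1409 = 1.141

1.141


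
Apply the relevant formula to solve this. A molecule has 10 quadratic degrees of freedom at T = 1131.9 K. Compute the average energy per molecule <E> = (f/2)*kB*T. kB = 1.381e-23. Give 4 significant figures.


Step 1: f/2 = 10/2 = 5
Step 2: kB*T = 1.381e-23 * 1131.9 = 1.563e-20
Step 3: <E> = 5 * 1.563e-20 = 7.816e-20 J

7.816e-20


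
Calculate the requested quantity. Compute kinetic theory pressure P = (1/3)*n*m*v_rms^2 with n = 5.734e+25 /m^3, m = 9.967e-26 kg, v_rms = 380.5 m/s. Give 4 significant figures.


Step 1: v_rms^2 = 380.5^2 = 1.448e+05
Step 2: n*m = 5.734e+25*9.967e-26 = 5.715
Step 3: P = (1/3)*5.715*1.448e+05 = 2.758e+05 Pa

2.758e+05


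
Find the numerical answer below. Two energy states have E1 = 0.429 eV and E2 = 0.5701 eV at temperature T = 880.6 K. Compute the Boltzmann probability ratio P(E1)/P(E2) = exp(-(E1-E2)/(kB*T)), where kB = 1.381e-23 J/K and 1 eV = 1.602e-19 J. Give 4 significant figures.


Step 1: Compute energy difference dE = E1 - E2 = 0.429 - 0.5701 = -0.1411 eV
Step 2: Convert to Joules: dE_J = -0.1411 * 1.602e-19 = -2.26e-20 J
Step 3: Compute exponent = -dE_J / (kB * T) = -(-2.26e-20) / (1.381e-23 * 880.6) = 1.859
Step 4: P(E1)/P(E2) = exp(1.859) = 6.416

6.416


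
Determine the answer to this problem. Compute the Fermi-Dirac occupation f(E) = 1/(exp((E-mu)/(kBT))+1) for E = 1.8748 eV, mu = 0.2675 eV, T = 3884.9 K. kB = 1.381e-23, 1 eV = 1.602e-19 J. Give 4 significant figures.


Step 1: (E - mu) = 1.8748 - 0.2675 = 1.607 eV
Step 2: Convert: (E-mu)*eV = 2.575e-19 J
Step 3: x = (E-mu)*eV/(kB*T) = 4.799
Step 4: f = 1/(exp(4.799)+1) = 0.008168

0.008168


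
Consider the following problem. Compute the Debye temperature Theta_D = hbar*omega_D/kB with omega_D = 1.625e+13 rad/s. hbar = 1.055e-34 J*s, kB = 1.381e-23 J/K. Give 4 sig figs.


Step 1: hbar*omega_D = 1.055e-34 * 1.625e+13 = 1.714e-21 J
Step 2: Theta_D = 1.714e-21 / 1.381e-23
Step 3: Theta_D = 124.1 K

124.1


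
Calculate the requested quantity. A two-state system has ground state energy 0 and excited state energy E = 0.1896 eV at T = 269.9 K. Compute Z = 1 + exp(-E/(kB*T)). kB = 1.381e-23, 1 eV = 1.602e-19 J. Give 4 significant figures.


Step 1: Compute beta*E = E*eV/(kB*T) = 0.1896*1.602e-19/(1.381e-23*269.9) = 8.149
Step 2: exp(-beta*E) = exp(-8.149) = 0.000289
Step 3: Z = 1 + 0.000289 = 1

1


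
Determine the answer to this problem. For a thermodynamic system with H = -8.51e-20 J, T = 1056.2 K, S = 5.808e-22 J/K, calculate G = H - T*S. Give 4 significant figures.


Step 1: T*S = 1056.2 * 5.808e-22 = 6.134e-19 J
Step 2: G = H - T*S = -8.51e-20 - 6.134e-19
Step 3: G = -6.985e-19 J

-6.985e-19


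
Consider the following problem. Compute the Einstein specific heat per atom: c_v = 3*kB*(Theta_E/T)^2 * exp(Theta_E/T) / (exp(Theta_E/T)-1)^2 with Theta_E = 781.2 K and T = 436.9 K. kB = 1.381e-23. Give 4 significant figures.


Step 1: x = Theta_E/T = 781.2/436.9 = 1.788
Step 2: x^2 = 3.197
Step 3: exp(x) = 5.978
Step 4: c_v = 3*1.381e-23*3.197*5.978/(5.978-1)^2 = 3.196e-23

3.196e-23


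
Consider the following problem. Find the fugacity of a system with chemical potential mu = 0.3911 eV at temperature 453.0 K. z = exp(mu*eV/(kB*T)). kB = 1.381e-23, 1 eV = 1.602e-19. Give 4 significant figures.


Step 1: Convert mu to Joules: 0.3911*1.602e-19 = 6.265e-20 J
Step 2: kB*T = 1.381e-23*453.0 = 6.256e-21 J
Step 3: mu/(kB*T) = 10.02
Step 4: z = exp(10.02) = 2.236e+04

2.236e+04


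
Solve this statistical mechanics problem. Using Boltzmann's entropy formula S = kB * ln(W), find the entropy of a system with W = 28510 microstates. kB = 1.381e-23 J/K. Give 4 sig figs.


Step 1: ln(W) = ln(28510) = 10.26
Step 2: S = kB * ln(W) = 1.381e-23 * 10.26
Step 3: S = 1.417e-22 J/K

1.417e-22


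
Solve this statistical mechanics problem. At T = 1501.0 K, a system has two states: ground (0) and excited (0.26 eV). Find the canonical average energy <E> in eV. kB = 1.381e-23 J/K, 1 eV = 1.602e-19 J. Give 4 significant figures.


Step 1: beta*E = 0.26*1.602e-19/(1.381e-23*1501.0) = 2.009
Step 2: exp(-beta*E) = 0.1341
Step 3: <E> = 0.26*0.1341/(1+0.1341) = 0.03074 eV

0.03074


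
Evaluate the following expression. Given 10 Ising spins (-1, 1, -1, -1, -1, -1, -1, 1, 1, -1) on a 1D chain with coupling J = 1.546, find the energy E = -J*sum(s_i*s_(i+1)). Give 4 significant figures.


Step 1: Nearest-neighbor products: -1, -1, 1, 1, 1, 1, -1, 1, -1
Step 2: Sum of products = 1
Step 3: E = -1.546 * 1 = -1.546

-1.546


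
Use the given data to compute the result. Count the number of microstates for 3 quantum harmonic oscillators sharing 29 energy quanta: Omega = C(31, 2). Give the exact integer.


Step 1: Use binomial coefficient C(31, 2)
Step 2: Numerator = 31! / 29!
Step 3: Denominator = 2!
Step 4: Omega = 465

465


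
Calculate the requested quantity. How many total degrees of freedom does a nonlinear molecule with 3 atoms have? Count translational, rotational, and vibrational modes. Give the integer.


Step 1: Translational DOF = 3
Step 2: Rotational DOF (nonlinear) = 3
Step 3: Vibrational DOF = 3*3 - 6 = 3
Step 4: Total = 3 + 3 + 3 = 9

9


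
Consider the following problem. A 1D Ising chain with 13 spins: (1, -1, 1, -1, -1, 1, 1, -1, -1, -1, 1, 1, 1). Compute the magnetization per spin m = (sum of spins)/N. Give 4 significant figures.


Step 1: Count up spins (+1): 7, down spins (-1): 6
Step 2: Total magnetization M = 7 - 6 = 1
Step 3: m = M/N = 1/13 = 0.07692

0.07692


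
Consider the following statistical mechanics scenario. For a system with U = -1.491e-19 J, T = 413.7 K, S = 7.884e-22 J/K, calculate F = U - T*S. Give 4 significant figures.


Step 1: T*S = 413.7 * 7.884e-22 = 3.262e-19 J
Step 2: F = U - T*S = -1.491e-19 - 3.262e-19
Step 3: F = -4.753e-19 J

-4.753e-19


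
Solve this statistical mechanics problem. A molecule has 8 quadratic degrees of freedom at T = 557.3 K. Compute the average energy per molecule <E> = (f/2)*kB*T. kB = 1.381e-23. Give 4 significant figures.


Step 1: f/2 = 8/2 = 4
Step 2: kB*T = 1.381e-23 * 557.3 = 7.696e-21
Step 3: <E> = 4 * 7.696e-21 = 3.079e-20 J

3.079e-20


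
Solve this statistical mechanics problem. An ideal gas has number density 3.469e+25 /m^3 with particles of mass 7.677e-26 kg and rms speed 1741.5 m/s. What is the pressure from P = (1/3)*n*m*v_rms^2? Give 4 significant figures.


Step 1: v_rms^2 = 1741.5^2 = 3.033e+06
Step 2: n*m = 3.469e+25*7.677e-26 = 2.663
Step 3: P = (1/3)*2.663*3.033e+06 = 2.692e+06 Pa

2.692e+06


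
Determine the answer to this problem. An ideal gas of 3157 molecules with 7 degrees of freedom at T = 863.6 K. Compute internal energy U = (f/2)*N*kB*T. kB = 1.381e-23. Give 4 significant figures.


Step 1: f/2 = 7/2 = 3.5
Step 2: N*kB*T = 3157*1.381e-23*863.6 = 3.765e-17
Step 3: U = 3.5 * 3.765e-17 = 1.318e-16 J

1.318e-16


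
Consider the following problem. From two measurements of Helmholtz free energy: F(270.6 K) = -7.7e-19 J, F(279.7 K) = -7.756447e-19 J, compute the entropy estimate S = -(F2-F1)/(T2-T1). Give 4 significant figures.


Step 1: dF = F2 - F1 = -7.756447e-19 - (-7.7e-19) = -5.6447e-21 J
Step 2: dT = T2 - T1 = 279.7 - 270.6 = 9.1 K
Step 3: S = -dF/dT = -(-5.6447e-21)/9.1 = 6.203e-22 J/K

6.203e-22


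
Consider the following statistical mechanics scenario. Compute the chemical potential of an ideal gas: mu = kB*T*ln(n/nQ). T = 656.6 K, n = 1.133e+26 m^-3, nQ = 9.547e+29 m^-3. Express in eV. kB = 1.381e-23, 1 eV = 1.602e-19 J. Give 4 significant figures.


Step 1: n/nQ = 1.133e+26/9.547e+29 = 0.0001187
Step 2: ln(n/nQ) = -9.039
Step 3: mu = kB*T*ln(n/nQ) = 9.068e-21*-9.039 = -8.196e-20 J
Step 4: Convert to eV: -8.196e-20/1.602e-19 = -0.5116 eV

-0.5116


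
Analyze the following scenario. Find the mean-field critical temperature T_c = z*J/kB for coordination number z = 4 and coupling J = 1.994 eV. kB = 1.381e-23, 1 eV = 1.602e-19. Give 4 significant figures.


Step 1: z*J = 4*1.994 = 7.976 eV
Step 2: Convert to Joules: 7.976*1.602e-19 = 1.278e-18 J
Step 3: T_c = 1.278e-18 / 1.381e-23 = 9.252e+04 K

9.252e+04


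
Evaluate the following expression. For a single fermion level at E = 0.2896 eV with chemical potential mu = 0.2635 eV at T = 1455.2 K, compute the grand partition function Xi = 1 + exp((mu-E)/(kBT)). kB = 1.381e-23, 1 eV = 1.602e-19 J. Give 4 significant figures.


Step 1: (mu - E) = 0.2635 - 0.2896 = -0.0261 eV
Step 2: x = (mu-E)*eV/(kB*T) = -0.0261*1.602e-19/(1.381e-23*1455.2) = -0.2081
Step 3: exp(x) = 0.8122
Step 4: Xi = 1 + 0.8122 = 1.812

1.812


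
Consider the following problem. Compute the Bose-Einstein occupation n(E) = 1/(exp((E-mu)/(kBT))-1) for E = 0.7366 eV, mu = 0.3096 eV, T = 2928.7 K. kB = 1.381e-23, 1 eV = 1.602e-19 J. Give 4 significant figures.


Step 1: (E - mu) = 0.427 eV
Step 2: x = (E-mu)*eV/(kB*T) = 0.427*1.602e-19/(1.381e-23*2928.7) = 1.691
Step 3: exp(x) = 5.427
Step 4: n = 1/(exp(x)-1) = 0.2259

0.2259


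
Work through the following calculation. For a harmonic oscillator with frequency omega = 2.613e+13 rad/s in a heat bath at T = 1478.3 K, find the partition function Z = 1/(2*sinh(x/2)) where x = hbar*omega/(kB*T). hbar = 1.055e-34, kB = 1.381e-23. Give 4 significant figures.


Step 1: Compute x = hbar*omega/(kB*T) = 1.055e-34*2.613e+13/(1.381e-23*1478.3) = 0.135
Step 2: x/2 = 0.06752
Step 3: sinh(x/2) = 0.06757
Step 4: Z = 1/(2*0.06757) = 7.4

7.4


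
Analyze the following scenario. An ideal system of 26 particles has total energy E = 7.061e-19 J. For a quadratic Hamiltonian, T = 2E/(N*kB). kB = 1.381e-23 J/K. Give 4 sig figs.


Step 1: Numerator = 2*E = 2*7.061e-19 = 1.412e-18 J
Step 2: Denominator = N*kB = 26*1.381e-23 = 3.591e-22
Step 3: T = 1.412e-18 / 3.591e-22 = 3933 K

3933


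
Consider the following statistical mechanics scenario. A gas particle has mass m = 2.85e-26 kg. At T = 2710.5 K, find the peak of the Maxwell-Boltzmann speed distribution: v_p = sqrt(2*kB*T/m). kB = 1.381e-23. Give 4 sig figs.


Step 1: Numerator = 2*kB*T = 2*1.381e-23*2710.5 = 7.486e-20
Step 2: Ratio = 7.486e-20 / 2.85e-26 = 2.627e+06
Step 3: v_p = sqrt(2.627e+06) = 1621 m/s

1621


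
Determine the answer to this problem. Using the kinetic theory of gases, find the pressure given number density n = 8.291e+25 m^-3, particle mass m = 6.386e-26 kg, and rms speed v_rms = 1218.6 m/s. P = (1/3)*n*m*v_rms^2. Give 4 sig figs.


Step 1: v_rms^2 = 1218.6^2 = 1.485e+06
Step 2: n*m = 8.291e+25*6.386e-26 = 5.295
Step 3: P = (1/3)*5.295*1.485e+06 = 2.621e+06 Pa

2.621e+06


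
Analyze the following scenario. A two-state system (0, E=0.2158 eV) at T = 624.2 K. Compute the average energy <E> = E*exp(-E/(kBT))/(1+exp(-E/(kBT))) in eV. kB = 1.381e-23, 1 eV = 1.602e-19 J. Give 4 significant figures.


Step 1: beta*E = 0.2158*1.602e-19/(1.381e-23*624.2) = 4.01
Step 2: exp(-beta*E) = 0.01812
Step 3: <E> = 0.2158*0.01812/(1+0.01812) = 0.003842 eV

0.003842


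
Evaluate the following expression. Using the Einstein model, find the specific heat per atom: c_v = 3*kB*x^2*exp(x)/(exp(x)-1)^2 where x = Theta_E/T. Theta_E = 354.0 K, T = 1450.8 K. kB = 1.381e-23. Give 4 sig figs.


Step 1: x = Theta_E/T = 354.0/1450.8 = 0.244
Step 2: x^2 = 0.05954
Step 3: exp(x) = 1.276
Step 4: c_v = 3*1.381e-23*0.05954*1.276/(1.276-1)^2 = 4.123e-23

4.123e-23


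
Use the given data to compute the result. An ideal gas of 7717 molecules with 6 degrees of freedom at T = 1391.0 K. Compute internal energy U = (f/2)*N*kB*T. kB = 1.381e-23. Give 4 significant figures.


Step 1: f/2 = 6/2 = 3.0
Step 2: N*kB*T = 7717*1.381e-23*1391.0 = 1.482e-16
Step 3: U = 3.0 * 1.482e-16 = 4.447e-16 J

4.447e-16


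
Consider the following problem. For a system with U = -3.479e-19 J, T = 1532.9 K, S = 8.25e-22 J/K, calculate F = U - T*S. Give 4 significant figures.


Step 1: T*S = 1532.9 * 8.25e-22 = 1.265e-18 J
Step 2: F = U - T*S = -3.479e-19 - 1.265e-18
Step 3: F = -1.613e-18 J

-1.613e-18


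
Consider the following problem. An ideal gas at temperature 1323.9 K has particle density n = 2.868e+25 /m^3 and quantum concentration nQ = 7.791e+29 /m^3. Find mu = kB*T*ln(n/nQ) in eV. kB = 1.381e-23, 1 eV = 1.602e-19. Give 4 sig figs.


Step 1: n/nQ = 2.868e+25/7.791e+29 = 3.681e-05
Step 2: ln(n/nQ) = -10.21
Step 3: mu = kB*T*ln(n/nQ) = 1.828e-20*-10.21 = -1.867e-19 J
Step 4: Convert to eV: -1.867e-19/1.602e-19 = -1.165 eV

-1.165


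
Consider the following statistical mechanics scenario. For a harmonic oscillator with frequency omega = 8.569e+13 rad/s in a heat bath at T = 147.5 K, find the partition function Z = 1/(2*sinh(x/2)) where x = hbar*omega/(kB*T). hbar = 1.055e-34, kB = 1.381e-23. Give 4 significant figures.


Step 1: Compute x = hbar*omega/(kB*T) = 1.055e-34*8.569e+13/(1.381e-23*147.5) = 4.438
Step 2: x/2 = 2.219
Step 3: sinh(x/2) = 4.545
Step 4: Z = 1/(2*4.545) = 0.11

0.11


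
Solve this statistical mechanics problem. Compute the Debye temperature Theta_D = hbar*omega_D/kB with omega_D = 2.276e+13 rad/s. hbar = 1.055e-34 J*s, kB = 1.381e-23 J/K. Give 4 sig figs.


Step 1: hbar*omega_D = 1.055e-34 * 2.276e+13 = 2.401e-21 J
Step 2: Theta_D = 2.401e-21 / 1.381e-23
Step 3: Theta_D = 173.9 K

173.9


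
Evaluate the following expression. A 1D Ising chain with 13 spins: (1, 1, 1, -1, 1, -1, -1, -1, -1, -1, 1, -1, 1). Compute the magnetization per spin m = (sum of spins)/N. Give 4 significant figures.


Step 1: Count up spins (+1): 6, down spins (-1): 7
Step 2: Total magnetization M = 6 - 7 = -1
Step 3: m = M/N = -1/13 = -0.07692

-0.07692


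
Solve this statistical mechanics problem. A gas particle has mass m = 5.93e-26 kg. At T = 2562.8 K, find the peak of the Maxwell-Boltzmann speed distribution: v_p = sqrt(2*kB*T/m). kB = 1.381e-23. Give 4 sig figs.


Step 1: Numerator = 2*kB*T = 2*1.381e-23*2562.8 = 7.078e-20
Step 2: Ratio = 7.078e-20 / 5.93e-26 = 1.194e+06
Step 3: v_p = sqrt(1.194e+06) = 1093 m/s

1093


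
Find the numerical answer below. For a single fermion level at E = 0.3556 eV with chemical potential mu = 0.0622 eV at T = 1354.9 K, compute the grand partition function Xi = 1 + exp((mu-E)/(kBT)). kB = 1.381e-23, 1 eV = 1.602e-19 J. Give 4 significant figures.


Step 1: (mu - E) = 0.0622 - 0.3556 = -0.2934 eV
Step 2: x = (mu-E)*eV/(kB*T) = -0.2934*1.602e-19/(1.381e-23*1354.9) = -2.512
Step 3: exp(x) = 0.0811
Step 4: Xi = 1 + 0.0811 = 1.081

1.081


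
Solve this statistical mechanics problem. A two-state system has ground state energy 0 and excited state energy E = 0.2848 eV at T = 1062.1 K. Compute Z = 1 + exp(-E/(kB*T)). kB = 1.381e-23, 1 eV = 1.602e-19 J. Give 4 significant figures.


Step 1: Compute beta*E = E*eV/(kB*T) = 0.2848*1.602e-19/(1.381e-23*1062.1) = 3.111
Step 2: exp(-beta*E) = exp(-3.111) = 0.04457
Step 3: Z = 1 + 0.04457 = 1.045

1.045


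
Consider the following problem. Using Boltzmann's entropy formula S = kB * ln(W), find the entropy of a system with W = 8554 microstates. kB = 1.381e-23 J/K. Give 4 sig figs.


Step 1: ln(W) = ln(8554) = 9.054
Step 2: S = kB * ln(W) = 1.381e-23 * 9.054
Step 3: S = 1.25e-22 J/K

1.25e-22


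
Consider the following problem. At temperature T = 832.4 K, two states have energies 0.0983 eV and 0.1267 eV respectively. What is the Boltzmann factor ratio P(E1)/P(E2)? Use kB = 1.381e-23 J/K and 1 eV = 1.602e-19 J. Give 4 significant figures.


Step 1: Compute energy difference dE = E1 - E2 = 0.0983 - 0.1267 = -0.0284 eV
Step 2: Convert to Joules: dE_J = -0.0284 * 1.602e-19 = -4.55e-21 J
Step 3: Compute exponent = -dE_J / (kB * T) = -(-4.55e-21) / (1.381e-23 * 832.4) = 0.3958
Step 4: P(E1)/P(E2) = exp(0.3958) = 1.486

1.486


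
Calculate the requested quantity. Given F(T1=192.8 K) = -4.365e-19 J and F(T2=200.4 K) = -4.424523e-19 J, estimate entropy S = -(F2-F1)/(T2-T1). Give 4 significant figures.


Step 1: dF = F2 - F1 = -4.424523e-19 - (-4.365e-19) = -5.9523e-21 J
Step 2: dT = T2 - T1 = 200.4 - 192.8 = 7.6 K
Step 3: S = -dF/dT = -(-5.9523e-21)/7.6 = 7.832e-22 J/K

7.832e-22


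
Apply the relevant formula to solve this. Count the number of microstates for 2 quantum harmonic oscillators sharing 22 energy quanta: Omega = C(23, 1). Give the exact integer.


Step 1: Use binomial coefficient C(23, 1)
Step 2: Numerator = 23! / 22!
Step 3: Denominator = 1!
Step 4: Omega = 23

23


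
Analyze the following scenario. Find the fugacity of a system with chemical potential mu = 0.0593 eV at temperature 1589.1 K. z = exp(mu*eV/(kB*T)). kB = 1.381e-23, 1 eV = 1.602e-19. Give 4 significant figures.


Step 1: Convert mu to Joules: 0.0593*1.602e-19 = 9.5e-21 J
Step 2: kB*T = 1.381e-23*1589.1 = 2.195e-20 J
Step 3: mu/(kB*T) = 0.4329
Step 4: z = exp(0.4329) = 1.542

1.542


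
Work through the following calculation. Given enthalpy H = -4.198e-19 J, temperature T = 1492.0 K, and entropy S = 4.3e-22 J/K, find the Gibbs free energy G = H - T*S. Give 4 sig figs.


Step 1: T*S = 1492.0 * 4.3e-22 = 6.416e-19 J
Step 2: G = H - T*S = -4.198e-19 - 6.416e-19
Step 3: G = -1.061e-18 J

-1.061e-18


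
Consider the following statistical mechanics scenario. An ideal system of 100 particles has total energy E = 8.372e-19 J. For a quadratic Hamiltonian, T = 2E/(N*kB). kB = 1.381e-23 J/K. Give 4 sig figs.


Step 1: Numerator = 2*E = 2*8.372e-19 = 1.674e-18 J
Step 2: Denominator = N*kB = 100*1.381e-23 = 1.381e-21
Step 3: T = 1.674e-18 / 1.381e-21 = 1212 K

1212


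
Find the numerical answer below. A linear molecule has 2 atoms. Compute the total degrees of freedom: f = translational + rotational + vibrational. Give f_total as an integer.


Step 1: Translational DOF = 3
Step 2: Rotational DOF (linear) = 2
Step 3: Vibrational DOF = 3*2 - 5 = 1
Step 4: Total = 3 + 2 + 1 = 6

6


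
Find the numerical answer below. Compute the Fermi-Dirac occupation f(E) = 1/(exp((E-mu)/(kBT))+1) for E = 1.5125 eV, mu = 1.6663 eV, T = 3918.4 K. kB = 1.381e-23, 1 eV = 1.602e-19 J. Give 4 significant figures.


Step 1: (E - mu) = 1.5125 - 1.6663 = -0.1538 eV
Step 2: Convert: (E-mu)*eV = -2.464e-20 J
Step 3: x = (E-mu)*eV/(kB*T) = -0.4553
Step 4: f = 1/(exp(-0.4553)+1) = 0.6119

0.6119


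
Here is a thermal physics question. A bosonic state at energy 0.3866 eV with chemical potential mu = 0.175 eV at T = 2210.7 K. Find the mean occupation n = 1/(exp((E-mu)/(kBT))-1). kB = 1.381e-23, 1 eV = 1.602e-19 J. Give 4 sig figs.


Step 1: (E - mu) = 0.2116 eV
Step 2: x = (E-mu)*eV/(kB*T) = 0.2116*1.602e-19/(1.381e-23*2210.7) = 1.11
Step 3: exp(x) = 3.035
Step 4: n = 1/(exp(x)-1) = 0.4913

0.4913


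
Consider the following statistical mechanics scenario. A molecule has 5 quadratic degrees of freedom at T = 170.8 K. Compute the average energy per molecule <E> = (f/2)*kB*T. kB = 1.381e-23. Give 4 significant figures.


Step 1: f/2 = 5/2 = 2.5
Step 2: kB*T = 1.381e-23 * 170.8 = 2.359e-21
Step 3: <E> = 2.5 * 2.359e-21 = 5.897e-21 J

5.897e-21


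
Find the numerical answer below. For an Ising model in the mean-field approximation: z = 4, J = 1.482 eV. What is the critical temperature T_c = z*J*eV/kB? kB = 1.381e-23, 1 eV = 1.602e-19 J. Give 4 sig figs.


Step 1: z*J = 4*1.482 = 5.928 eV
Step 2: Convert to Joules: 5.928*1.602e-19 = 9.497e-19 J
Step 3: T_c = 9.497e-19 / 1.381e-23 = 6.877e+04 K

6.877e+04


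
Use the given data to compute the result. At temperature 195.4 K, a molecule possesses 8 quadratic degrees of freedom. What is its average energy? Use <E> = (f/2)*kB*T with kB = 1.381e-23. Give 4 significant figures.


Step 1: f/2 = 8/2 = 4
Step 2: kB*T = 1.381e-23 * 195.4 = 2.698e-21
Step 3: <E> = 4 * 2.698e-21 = 1.079e-20 J

1.079e-20


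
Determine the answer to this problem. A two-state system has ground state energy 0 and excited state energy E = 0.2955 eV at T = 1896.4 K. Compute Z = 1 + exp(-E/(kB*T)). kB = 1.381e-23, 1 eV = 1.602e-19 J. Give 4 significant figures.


Step 1: Compute beta*E = E*eV/(kB*T) = 0.2955*1.602e-19/(1.381e-23*1896.4) = 1.808
Step 2: exp(-beta*E) = exp(-1.808) = 0.1641
Step 3: Z = 1 + 0.1641 = 1.164

1.164


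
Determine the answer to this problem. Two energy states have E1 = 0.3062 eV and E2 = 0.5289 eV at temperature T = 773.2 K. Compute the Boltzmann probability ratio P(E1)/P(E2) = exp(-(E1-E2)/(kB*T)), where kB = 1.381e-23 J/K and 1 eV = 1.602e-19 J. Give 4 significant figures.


Step 1: Compute energy difference dE = E1 - E2 = 0.3062 - 0.5289 = -0.2227 eV
Step 2: Convert to Joules: dE_J = -0.2227 * 1.602e-19 = -3.568e-20 J
Step 3: Compute exponent = -dE_J / (kB * T) = -(-3.568e-20) / (1.381e-23 * 773.2) = 3.341
Step 4: P(E1)/P(E2) = exp(3.341) = 28.25

28.25


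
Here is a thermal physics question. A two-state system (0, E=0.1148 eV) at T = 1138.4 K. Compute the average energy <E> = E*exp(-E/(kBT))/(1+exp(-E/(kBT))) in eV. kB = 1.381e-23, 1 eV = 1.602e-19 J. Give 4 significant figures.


Step 1: beta*E = 0.1148*1.602e-19/(1.381e-23*1138.4) = 1.17
Step 2: exp(-beta*E) = 0.3104
Step 3: <E> = 0.1148*0.3104/(1+0.3104) = 0.02719 eV

0.02719


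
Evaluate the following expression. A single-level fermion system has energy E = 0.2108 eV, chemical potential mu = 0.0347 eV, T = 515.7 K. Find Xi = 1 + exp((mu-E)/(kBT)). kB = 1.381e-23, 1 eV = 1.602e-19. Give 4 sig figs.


Step 1: (mu - E) = 0.0347 - 0.2108 = -0.1761 eV
Step 2: x = (mu-E)*eV/(kB*T) = -0.1761*1.602e-19/(1.381e-23*515.7) = -3.961
Step 3: exp(x) = 0.01904
Step 4: Xi = 1 + 0.01904 = 1.019

1.019


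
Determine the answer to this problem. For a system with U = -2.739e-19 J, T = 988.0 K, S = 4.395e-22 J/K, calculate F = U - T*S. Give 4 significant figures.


Step 1: T*S = 988.0 * 4.395e-22 = 4.342e-19 J
Step 2: F = U - T*S = -2.739e-19 - 4.342e-19
Step 3: F = -7.081e-19 J

-7.081e-19


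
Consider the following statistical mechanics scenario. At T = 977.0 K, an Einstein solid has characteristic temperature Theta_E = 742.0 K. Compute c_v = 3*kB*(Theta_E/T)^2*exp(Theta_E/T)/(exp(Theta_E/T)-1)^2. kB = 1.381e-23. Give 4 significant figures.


Step 1: x = Theta_E/T = 742.0/977.0 = 0.7595
Step 2: x^2 = 0.5768
Step 3: exp(x) = 2.137
Step 4: c_v = 3*1.381e-23*0.5768*2.137/(2.137-1)^2 = 3.949e-23

3.949e-23


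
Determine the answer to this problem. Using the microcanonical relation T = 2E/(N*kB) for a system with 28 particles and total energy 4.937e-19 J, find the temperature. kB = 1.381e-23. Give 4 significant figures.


Step 1: Numerator = 2*E = 2*4.937e-19 = 9.874e-19 J
Step 2: Denominator = N*kB = 28*1.381e-23 = 3.867e-22
Step 3: T = 9.874e-19 / 3.867e-22 = 2554 K

2554


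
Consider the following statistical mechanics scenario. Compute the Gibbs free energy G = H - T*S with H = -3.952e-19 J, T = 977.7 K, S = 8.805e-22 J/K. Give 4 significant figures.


Step 1: T*S = 977.7 * 8.805e-22 = 8.609e-19 J
Step 2: G = H - T*S = -3.952e-19 - 8.609e-19
Step 3: G = -1.256e-18 J

-1.256e-18


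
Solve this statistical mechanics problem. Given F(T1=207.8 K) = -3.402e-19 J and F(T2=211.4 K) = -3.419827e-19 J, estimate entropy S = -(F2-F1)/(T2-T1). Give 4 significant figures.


Step 1: dF = F2 - F1 = -3.419827e-19 - (-3.402e-19) = -1.7827e-21 J
Step 2: dT = T2 - T1 = 211.4 - 207.8 = 3.6 K
Step 3: S = -dF/dT = -(-1.7827e-21)/3.6 = 4.952e-22 J/K

4.952e-22


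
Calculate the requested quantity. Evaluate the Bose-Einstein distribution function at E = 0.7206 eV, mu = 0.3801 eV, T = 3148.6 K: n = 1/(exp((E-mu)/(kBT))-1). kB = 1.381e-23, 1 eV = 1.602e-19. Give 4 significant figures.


Step 1: (E - mu) = 0.3405 eV
Step 2: x = (E-mu)*eV/(kB*T) = 0.3405*1.602e-19/(1.381e-23*3148.6) = 1.254
Step 3: exp(x) = 3.506
Step 4: n = 1/(exp(x)-1) = 0.399

0.399


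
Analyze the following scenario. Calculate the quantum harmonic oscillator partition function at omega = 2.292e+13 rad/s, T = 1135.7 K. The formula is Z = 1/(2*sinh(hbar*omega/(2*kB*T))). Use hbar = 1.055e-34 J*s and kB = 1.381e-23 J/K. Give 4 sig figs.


Step 1: Compute x = hbar*omega/(kB*T) = 1.055e-34*2.292e+13/(1.381e-23*1135.7) = 0.1542
Step 2: x/2 = 0.07709
Step 3: sinh(x/2) = 0.07716
Step 4: Z = 1/(2*0.07716) = 6.48

6.48


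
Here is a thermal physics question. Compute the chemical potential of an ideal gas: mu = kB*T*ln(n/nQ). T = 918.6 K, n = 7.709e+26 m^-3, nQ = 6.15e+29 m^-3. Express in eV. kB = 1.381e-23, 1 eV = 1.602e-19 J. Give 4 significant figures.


Step 1: n/nQ = 7.709e+26/6.15e+29 = 0.001253
Step 2: ln(n/nQ) = -6.682
Step 3: mu = kB*T*ln(n/nQ) = 1.269e-20*-6.682 = -8.476e-20 J
Step 4: Convert to eV: -8.476e-20/1.602e-19 = -0.5291 eV

-0.5291


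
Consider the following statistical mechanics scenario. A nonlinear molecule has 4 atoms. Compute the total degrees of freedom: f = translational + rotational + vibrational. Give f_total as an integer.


Step 1: Translational DOF = 3
Step 2: Rotational DOF (nonlinear) = 3
Step 3: Vibrational DOF = 3*4 - 6 = 6
Step 4: Total = 3 + 3 + 6 = 12

12
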